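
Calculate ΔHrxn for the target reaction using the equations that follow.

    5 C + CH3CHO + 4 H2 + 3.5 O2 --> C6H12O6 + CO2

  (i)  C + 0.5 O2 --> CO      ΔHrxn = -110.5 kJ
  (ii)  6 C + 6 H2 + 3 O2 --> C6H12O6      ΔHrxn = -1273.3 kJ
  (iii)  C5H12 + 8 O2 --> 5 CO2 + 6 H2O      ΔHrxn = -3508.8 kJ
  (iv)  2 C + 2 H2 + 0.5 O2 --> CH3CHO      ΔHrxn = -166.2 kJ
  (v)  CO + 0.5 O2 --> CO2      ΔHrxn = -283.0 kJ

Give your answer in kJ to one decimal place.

ΔHrxn = -1500.6 kJ

(i) as written: -110.5 kJ
(ii) as written (C6H12O6 already on the product side): -1273.3 kJ
(iii): not needed (C5H12 appears nowhere else).
(iv) reversed (CH3CHO must end up as a reactant): +166.2 kJ
(v) as written: -283.0 kJ
Since enthalpy is a state function, ΔHrxn = (-110.5) + (-1273.3) + (+166.2) + (-283.0) = -1500.6 kJ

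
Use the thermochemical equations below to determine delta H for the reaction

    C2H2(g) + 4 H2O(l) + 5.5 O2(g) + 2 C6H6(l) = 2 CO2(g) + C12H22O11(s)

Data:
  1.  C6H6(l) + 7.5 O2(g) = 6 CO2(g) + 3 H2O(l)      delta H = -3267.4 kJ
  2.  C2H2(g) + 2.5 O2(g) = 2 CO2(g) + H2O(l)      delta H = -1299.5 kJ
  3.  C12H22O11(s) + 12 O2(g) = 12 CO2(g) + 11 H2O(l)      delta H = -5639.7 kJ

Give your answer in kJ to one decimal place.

delta H = -2194.6 kJ

eq. 1 × 2: (2)·(-3267.4) = -6534.8 kJ
eq. 2 as written: -1299.5 kJ
eq. 3 reversed: +5639.7 kJ
Combining the equations, delta H = (2)·(-3267.4) + (1)·(-1299.5) + (-1)·(-5639.7) = -2194.6 kJ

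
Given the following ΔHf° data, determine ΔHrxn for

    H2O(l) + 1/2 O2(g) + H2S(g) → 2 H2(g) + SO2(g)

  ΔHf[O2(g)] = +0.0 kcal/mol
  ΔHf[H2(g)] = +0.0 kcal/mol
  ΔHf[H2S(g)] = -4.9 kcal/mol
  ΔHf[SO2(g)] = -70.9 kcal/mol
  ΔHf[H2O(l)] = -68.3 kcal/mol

Products: 2·(+0.0) + 1·(-70.9) = -70.9
Reactants: 1·(-68.3) + 1/2·(+0.0) + 1·(-4.9) = -73.2
ΔHrxn = (-70.9) − (-73.2) = 2.3 kcal/mol

ΔHrxn = 2.3 kcal/mol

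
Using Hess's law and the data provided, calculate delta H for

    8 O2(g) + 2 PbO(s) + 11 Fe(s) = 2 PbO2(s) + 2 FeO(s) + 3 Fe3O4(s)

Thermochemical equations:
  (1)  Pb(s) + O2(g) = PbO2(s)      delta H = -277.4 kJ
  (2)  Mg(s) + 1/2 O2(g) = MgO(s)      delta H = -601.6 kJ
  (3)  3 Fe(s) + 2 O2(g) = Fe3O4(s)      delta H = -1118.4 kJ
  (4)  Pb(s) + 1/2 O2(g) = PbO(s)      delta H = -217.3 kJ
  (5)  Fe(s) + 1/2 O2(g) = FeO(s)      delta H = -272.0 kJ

delta H = -4019.4 kJ

(1) × 2 (×2 to match 2 PbO2(s) in the target): (2)·(-277.4) = -554.8 kJ
(2): not needed (Mg(s) appears nowhere else).
(3) × 3 (×3 to match 3 Fe3O4(s) in the target): (3)·(-1118.4) = -3355.2 kJ
(4) reversed and × 2 (PbO(s) must end up as a reactant; scale by 2 for the 2 PbO(s)): (-2)·(-217.3) = +434.6 kJ
(5) × 2 (×2 to match 2 FeO(s) in the target): (2)·(-272.0) = -544.0 kJ
delta H = (2)·(-277.4) + (3)·(-1118.4) + (-2)·(-217.3) + (2)·(-272.0) = -4019.4 kJ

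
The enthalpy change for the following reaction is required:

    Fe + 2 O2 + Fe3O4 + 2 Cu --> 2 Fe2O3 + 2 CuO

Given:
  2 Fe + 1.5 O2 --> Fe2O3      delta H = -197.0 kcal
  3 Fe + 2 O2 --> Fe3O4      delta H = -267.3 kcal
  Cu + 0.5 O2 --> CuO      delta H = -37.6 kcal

delta H = -201.9 kcal

equation 1 × 2: (2)·(-197.0) = -394.0 kcal
equation 2 reversed: +267.3 kcal
equation 3 × 2: (2)·(-37.6) = -75.2 kcal
delta H = (-394.0) + (+267.3) + (-75.2) = -201.9 kcal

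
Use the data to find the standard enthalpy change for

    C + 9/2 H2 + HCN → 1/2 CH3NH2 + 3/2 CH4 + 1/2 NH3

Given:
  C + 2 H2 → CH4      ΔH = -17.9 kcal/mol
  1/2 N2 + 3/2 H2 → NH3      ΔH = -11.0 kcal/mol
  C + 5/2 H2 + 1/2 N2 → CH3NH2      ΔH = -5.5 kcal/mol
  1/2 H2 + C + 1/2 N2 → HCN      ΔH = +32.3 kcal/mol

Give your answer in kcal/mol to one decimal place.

ΔH = -67.4 kcal/mol

equation 1 × 3/2: (3/2)·(-17.9) = -26.85 kcal/mol
equation 2 × 1/2: (1/2)·(-11.0) = -5.5 kcal/mol
equation 3 × 1/2: (1/2)·(-5.5) = -2.75 kcal/mol
equation 4 reversed: -32.3 kcal/mol
Combining the equations, ΔH = (3/2)·(-17.9) + (1/2)·(-11.0) + (1/2)·(-5.5) + (-1)·(+32.3) = -67.4 kcal/mol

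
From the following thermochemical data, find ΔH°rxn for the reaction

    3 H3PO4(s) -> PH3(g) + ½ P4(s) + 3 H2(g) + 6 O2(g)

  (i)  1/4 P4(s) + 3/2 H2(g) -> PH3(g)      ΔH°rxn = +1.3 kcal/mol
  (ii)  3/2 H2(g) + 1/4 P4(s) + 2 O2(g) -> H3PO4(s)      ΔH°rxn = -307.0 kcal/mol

ΔH°rxn = 922.3 kcal/mol

(i) as written (PH3(g) already on the product side): +1.3 kcal/mol
(ii) reversed and × 3 (H3PO4(s) must end up as a reactant; ×3 to match 3 H3PO4(s) in the target): (-3)·(-307.0) = +921.0 kcal/mol
By Hess's law, ΔH°rxn = (+1.3) + (+921.0) = 922.3 kcal/mol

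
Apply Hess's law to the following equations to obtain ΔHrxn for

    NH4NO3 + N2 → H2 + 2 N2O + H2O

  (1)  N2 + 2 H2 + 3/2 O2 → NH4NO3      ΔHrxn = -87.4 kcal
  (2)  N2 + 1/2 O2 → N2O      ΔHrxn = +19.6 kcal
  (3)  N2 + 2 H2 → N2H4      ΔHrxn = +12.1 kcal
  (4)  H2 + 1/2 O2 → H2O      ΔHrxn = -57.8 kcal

(1) reversed: +87.4 kcal
(2) × 2: (2)·(+19.6) = +39.2 kcal
(3): not needed.
(4) as written: -57.8 kcal
ΔHrxn = (-1)·(-87.4) + (2)·(+19.6) + (1)·(-57.8) = 68.8 kcal

ΔHrxn = 68.8 kcal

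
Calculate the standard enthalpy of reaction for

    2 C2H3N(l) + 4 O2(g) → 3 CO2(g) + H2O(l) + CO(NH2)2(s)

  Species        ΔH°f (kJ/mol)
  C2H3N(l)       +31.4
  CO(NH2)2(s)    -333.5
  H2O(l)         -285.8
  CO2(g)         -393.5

Products: 3·(-393.5) + 1·(-285.8) + 1·(-333.5) = -1799.8
Reactants: 2·(+31.4) + 4·(+0.0) = +62.8
ΔH°rxn = (-1799.8) − (+62.8) = -1862.6 kJ/mol

ΔH°rxn = -1862.6 kJ/mol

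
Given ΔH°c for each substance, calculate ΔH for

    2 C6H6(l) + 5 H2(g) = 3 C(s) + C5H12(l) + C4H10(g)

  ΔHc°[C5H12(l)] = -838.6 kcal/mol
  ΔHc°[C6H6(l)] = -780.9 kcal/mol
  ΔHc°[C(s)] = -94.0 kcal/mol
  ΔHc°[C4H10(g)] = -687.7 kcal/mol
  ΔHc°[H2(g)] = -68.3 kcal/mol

Using ΔH = Σ nΔHc°(reactants) − Σ nΔHc°(products):
= [2·(-780.9) + 5·(-68.3)] − [3·(-94.0) + 1·(-838.6) + 1·(-687.7)]
= -95.0 kcal/mol

ΔH = -95.0 kcal/mol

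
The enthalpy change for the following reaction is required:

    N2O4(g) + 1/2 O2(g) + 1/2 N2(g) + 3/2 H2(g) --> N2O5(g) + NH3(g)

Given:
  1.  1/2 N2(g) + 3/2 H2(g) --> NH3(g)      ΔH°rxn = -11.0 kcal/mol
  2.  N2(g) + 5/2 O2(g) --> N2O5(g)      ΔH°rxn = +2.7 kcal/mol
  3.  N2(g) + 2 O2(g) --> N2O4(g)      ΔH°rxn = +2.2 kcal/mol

ΔH°rxn = -10.5 kcal/mol

eq. 1 as written: -11.0 kcal/mol
eq. 2 as written: +2.7 kcal/mol
eq. 3 reversed: -2.2 kcal/mol
Since enthalpy is a state function, ΔH°rxn = (-11.0) + (+2.7) + (-2.2) = -10.5 kcal/mol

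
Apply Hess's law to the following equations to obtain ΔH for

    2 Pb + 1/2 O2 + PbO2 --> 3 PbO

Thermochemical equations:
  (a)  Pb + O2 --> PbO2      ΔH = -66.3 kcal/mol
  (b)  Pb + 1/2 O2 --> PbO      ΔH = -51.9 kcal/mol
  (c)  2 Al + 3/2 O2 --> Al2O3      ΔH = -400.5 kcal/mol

ΔH = -89.4 kcal/mol

(a) reversed (PbO2 must end up as a reactant): +66.3 kcal/mol
(b) × 3 (scale by 3 for the 3 PbO): (3)·(-51.9) = -155.7 kcal/mol
(c): not needed (Al appears nowhere else).
Combining the equations, ΔH = (+66.3) + (-155.7) = -89.4 kcal/mol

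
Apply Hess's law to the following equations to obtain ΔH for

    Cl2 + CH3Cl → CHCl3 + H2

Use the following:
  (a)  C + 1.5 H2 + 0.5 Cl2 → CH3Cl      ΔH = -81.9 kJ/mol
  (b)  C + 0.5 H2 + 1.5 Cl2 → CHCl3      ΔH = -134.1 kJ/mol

(a) reversed: +81.9 kJ/mol
(b) as written: -134.1 kJ/mol
Since enthalpy is a state function, ΔH = (-1)·(-81.9) + (1)·(-134.1) = -52.2 kJ/mol

ΔH = -52.2 kJ/mol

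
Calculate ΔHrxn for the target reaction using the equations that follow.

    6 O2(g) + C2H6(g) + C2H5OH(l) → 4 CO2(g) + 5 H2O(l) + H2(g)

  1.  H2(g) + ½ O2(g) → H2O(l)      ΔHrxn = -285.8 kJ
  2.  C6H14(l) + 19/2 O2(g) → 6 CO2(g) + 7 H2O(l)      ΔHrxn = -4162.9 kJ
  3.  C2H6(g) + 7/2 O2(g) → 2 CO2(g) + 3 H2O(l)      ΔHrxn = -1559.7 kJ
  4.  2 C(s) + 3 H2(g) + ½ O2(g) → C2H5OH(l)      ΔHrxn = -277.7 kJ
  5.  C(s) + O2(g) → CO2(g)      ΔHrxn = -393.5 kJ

ΔHrxn = -2640.6 kJ

eq. 1 × 2: (2)·(-285.8) = -571.6 kJ
eq. 2: not needed (C6H14(l) appears nowhere else).
eq. 3 as written (C2H6(g) already on the reactant side): -1559.7 kJ
eq. 4 reversed (reverse to put C2H5OH(l) on the reactant side): +277.7 kJ
eq. 5 × 2: (2)·(-393.5) = -787.0 kJ
By Hess's law, ΔHrxn = (-571.6) + (-1559.7) + (+277.7) + (-787.0) = -2640.6 kJ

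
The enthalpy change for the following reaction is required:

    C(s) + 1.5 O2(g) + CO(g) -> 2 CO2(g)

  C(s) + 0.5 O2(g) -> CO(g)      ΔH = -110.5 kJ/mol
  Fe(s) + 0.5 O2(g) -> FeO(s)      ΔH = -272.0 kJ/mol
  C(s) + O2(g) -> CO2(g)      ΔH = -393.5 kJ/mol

ΔH = -676.5 kJ/mol

equation 1 reversed: +110.5 kJ/mol
equation 2: not needed.
equation 3 × 2: (2)·(-393.5) = -787.0 kJ/mol
ΔH = (+110.5) + (-787.0) = -676.5 kJ/mol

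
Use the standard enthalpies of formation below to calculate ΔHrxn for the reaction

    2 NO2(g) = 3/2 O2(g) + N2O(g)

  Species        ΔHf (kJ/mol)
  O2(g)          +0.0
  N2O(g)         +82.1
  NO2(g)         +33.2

ΔH°rxn = Σ nΔHf°(products) − Σ nΔHf°(reactants).
Products: 3/2·(+0.0) + 1·(+82.1) = +82.1
Reactants: 2·(+33.2) = +66.4
ΔHrxn = (+82.1) − (+66.4) = 15.7 kJ/mol

ΔHrxn = 15.7 kJ/mol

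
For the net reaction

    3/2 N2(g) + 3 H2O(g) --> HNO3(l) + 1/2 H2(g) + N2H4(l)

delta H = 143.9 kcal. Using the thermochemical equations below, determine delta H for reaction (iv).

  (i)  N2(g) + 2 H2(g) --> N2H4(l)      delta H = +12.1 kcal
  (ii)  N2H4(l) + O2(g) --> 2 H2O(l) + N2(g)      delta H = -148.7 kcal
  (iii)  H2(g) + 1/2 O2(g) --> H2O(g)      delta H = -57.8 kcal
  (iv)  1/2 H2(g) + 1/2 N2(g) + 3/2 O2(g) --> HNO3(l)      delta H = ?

(i) as written: +12.1 kcal
(ii): not needed.
(iii) reversed and × 3: (-3)·(-57.8) = +173.4 kcal
(iv) as written: contributes x
+143.9 = (+12.1) + (+173.4) + x
x = (+143.9 − (+185.5)) / (1) = -41.6 kcal

delta H = -41.6 kcal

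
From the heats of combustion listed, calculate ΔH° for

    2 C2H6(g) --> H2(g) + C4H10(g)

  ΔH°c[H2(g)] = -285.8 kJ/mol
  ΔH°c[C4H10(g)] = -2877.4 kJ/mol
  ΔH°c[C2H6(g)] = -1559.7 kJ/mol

ΔH° = 43.8 kJ/mol

Using ΔH = Σ nΔHc°(reactants) − Σ nΔHc°(products):
= [2·(-1559.7)] − [1·(-285.8) + 1·(-2877.4)]
= 43.8 kJ/mol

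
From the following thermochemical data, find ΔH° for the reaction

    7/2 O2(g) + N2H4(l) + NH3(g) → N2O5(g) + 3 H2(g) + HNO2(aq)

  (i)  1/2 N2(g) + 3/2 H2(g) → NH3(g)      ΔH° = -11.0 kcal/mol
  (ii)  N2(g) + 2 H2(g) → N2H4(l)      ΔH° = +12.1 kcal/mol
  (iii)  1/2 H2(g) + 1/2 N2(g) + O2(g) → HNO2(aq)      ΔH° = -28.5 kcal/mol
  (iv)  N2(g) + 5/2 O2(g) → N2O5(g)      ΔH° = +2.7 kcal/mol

ΔH° = -26.9 kcal/mol

(i) reversed: +11.0 kcal/mol
(ii) reversed: -12.1 kcal/mol
(iii) as written: -28.5 kcal/mol
(iv) as written: +2.7 kcal/mol
Summing the manipulated equations, ΔH° = (-1)·(-11.0) + (-1)·(+12.1) + (1)·(-28.5) + (1)·(+2.7) = -26.9 kcal/mol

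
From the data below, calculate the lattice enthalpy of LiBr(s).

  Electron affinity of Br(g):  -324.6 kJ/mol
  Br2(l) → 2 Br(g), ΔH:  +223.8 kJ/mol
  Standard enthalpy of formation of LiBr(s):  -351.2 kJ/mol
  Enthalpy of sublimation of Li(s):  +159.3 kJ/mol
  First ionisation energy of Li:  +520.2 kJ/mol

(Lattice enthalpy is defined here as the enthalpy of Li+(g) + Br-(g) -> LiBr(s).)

U = -818.0 kJ/mol

ΔHf° = 1·ΔHsub + 1·(ΣIE) + 1/2·D(Br2) + 1·EA + U
-351.2 = 1·(+159.3) + 1·(+520.2) + 1/2·(+223.8) + 1·(-324.6) + U
U = -351.2 − (+466.8) = -818.0 kJ/mol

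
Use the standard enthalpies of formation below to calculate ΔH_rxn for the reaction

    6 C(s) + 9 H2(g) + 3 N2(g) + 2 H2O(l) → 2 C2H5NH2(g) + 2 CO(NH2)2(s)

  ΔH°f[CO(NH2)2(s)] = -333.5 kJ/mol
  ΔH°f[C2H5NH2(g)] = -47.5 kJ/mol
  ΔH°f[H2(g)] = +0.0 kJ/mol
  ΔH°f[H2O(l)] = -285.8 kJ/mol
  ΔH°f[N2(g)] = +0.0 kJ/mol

Products: 2·(-47.5) + 2·(-333.5) = -762.0
Reactants: 6·(+0.0) + 9·(+0.0) + 3·(+0.0) + 2·(-285.8) = -571.6
ΔH_rxn = (-762.0) − (-571.6) = -190.4 kJ/mol

ΔH_rxn = -190.4 kJ/mol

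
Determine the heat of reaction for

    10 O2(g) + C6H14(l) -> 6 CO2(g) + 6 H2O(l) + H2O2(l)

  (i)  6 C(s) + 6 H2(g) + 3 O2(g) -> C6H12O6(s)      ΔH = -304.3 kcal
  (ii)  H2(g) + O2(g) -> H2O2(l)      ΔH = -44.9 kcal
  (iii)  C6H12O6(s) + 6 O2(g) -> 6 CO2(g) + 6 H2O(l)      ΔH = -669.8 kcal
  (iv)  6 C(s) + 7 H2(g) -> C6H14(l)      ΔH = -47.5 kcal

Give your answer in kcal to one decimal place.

(i) as written: -304.3 kcal
(ii) as written (H2O2(l) already on the product side): -44.9 kcal
(iii) as written (CO2(g) already on the product side): -669.8 kcal
(iv) reversed (reverse to put C6H14(l) on the reactant side): +47.5 kcal
ΔH = (1)·(-304.3) + (1)·(-44.9) + (1)·(-669.8) + (-1)·(-47.5) = -971.5 kcal

ΔH = -971.5 kcal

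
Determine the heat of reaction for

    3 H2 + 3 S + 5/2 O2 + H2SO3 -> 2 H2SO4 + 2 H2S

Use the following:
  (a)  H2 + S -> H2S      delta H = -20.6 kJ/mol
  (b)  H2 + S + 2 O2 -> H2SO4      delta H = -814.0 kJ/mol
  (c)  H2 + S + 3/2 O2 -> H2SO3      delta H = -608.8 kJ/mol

delta H = -1060.4 kJ/mol

(a) × 2 (×2 to match 2 H2S in the target): (2)·(-20.6) = -41.2 kJ/mol
(b) × 2 (×2 to match 2 H2SO4 in the target): (2)·(-814.0) = -1628.0 kJ/mol
(c) reversed (H2SO3 must end up as a reactant): +608.8 kJ/mol
By Hess's law, delta H = (2)·(-20.6) + (2)·(-814.0) + (-1)·(-608.8) = -1060.4 kJ/mol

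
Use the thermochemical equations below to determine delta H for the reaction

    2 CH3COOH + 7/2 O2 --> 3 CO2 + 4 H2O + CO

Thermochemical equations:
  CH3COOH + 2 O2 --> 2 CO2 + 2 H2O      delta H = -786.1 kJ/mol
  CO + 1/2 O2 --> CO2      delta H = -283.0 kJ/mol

equation 1 × 2 (×2 to match 2 CH3COOH in the target): (2)·(-786.1) = -1572.2 kJ/mol
equation 2 reversed (reverse to put CO on the product side): +283.0 kJ/mol
Summing the manipulated equations, delta H = (-1572.2) + (+283.0) = -1289.2 kJ/mol

delta H = -1289.2 kJ/mol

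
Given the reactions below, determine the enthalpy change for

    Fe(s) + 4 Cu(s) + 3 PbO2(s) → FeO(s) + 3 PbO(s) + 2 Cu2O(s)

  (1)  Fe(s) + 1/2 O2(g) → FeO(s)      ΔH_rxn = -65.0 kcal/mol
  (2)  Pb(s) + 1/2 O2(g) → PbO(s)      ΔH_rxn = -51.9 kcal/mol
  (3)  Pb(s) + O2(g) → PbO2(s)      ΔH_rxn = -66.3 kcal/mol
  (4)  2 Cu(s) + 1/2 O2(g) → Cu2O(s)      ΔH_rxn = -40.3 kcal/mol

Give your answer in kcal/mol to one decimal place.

(1) as written: -65.0 kcal/mol
(2) × 3: (3)·(-51.9) = -155.7 kcal/mol
(3) reversed and × 3: (-3)·(-66.3) = +198.9 kcal/mol
(4) × 2: (2)·(-40.3) = -80.6 kcal/mol
Combining the equations, ΔH_rxn = (-65.0) + (-155.7) + (+198.9) + (-80.6) = -102.4 kcal/mol

ΔH_rxn = -102.4 kcal/mol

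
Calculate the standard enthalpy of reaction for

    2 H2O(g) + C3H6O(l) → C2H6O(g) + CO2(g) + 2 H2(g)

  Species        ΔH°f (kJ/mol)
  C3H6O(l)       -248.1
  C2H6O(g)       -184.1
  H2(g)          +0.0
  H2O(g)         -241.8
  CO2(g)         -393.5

ΔH°rxn = Σ nΔHf°(products) − Σ nΔHf°(reactants).
Products: 1·(-184.1) + 1·(-393.5) + 2·(+0.0) = -577.6
Reactants: 2·(-241.8) + 1·(-248.1) = -731.7
ΔHrxn = (-577.6) − (-731.7) = 154.1 kJ/mol

ΔHrxn = 154.1 kJ/mol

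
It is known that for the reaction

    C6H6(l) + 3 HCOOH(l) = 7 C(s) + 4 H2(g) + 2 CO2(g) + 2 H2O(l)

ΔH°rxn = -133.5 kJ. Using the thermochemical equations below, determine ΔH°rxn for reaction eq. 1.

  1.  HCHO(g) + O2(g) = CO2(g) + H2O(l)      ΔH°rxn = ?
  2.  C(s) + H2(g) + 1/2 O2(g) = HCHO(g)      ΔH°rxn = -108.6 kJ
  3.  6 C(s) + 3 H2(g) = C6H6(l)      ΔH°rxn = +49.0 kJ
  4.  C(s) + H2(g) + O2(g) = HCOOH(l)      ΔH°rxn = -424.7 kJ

eq. 1 × 2 (scale by 2 for the 2 CO2(g)): contributes 2·x
eq. 2 × 2: (2)·(-108.6) = -217.2 kJ
eq. 3 reversed (reverse to put C6H6(l) on the reactant side): -49.0 kJ
eq. 4 reversed and × 3 (HCOOH(l) must end up as a reactant; scale by 3 for the 3 HCOOH(l)): (-3)·(-424.7) = +1274.1 kJ
-133.5 = (-217.2) + (-49.0) + (+1274.1) + 2·x
x = (-133.5 − (+1007.9)) / (2) = -570.7 kJ

ΔH°rxn = -570.7 kJ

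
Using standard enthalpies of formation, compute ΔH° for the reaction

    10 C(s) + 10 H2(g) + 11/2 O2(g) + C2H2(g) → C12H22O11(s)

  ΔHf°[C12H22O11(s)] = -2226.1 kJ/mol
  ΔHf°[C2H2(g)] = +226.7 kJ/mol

Products: 1·(-2226.1) = -2226.1
Reactants: 10·(+0.0) + 10·(+0.0) + 11/2·(+0.0) + 1·(+226.7) = +226.7
ΔH° = (-2226.1) − (+226.7) = -2452.8 kJ/mol

ΔH° = -2452.8 kJ/mol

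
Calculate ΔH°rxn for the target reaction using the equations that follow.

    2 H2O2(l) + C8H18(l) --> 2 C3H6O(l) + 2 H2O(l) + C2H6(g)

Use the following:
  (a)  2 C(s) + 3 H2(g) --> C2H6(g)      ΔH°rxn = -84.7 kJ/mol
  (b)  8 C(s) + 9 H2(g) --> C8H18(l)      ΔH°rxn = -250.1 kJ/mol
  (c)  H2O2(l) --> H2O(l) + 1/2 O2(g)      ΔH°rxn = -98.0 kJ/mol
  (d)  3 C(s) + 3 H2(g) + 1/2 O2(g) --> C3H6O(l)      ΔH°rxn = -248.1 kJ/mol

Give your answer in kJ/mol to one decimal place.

(a) as written: -84.7 kJ/mol
(b) reversed: +250.1 kJ/mol
(c) × 2: (2)·(-98.0) = -196.0 kJ/mol
(d) × 2: (2)·(-248.1) = -496.2 kJ/mol
Combining the equations, ΔH°rxn = (1)·(-84.7) + (-1)·(-250.1) + (2)·(-98.0) + (2)·(-248.1) = -526.8 kJ/mol

ΔH°rxn = -526.8 kJ/mol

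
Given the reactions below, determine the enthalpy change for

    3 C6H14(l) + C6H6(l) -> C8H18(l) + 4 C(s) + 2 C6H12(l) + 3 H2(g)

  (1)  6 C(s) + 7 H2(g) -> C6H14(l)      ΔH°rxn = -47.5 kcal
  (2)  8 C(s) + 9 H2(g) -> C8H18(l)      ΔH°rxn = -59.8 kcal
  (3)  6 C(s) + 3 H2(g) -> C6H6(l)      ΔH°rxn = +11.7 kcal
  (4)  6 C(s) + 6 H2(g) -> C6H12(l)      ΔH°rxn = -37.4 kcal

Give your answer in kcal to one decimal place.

ΔH°rxn = -3.8 kcal

(1) reversed and × 3 (reverse to put C6H14(l) on the reactant side; scale by 3 for the 3 C6H14(l)): (-3)·(-47.5) = +142.5 kcal
(2) as written (C8H18(l) already on the product side): -59.8 kcal
(3) reversed (reverse to put C6H6(l) on the reactant side): -11.7 kcal
(4) × 2 (×2 to match 2 C6H12(l) in the target): (2)·(-37.4) = -74.8 kcal
ΔH°rxn = (+142.5) + (-59.8) + (-11.7) + (-74.8) = -3.8 kcal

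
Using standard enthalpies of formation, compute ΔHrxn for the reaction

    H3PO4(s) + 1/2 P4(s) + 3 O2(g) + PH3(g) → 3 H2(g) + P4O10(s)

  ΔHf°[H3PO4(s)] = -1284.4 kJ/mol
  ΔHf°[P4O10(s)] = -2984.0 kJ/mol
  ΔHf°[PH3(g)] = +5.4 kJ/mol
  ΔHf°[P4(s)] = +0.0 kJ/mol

Products: 3·(+0.0) + 1·(-2984.0) = -2984.0
Reactants: 1·(-1284.4) + 1/2·(+0.0) + 3·(+0.0) + 1·(+5.4) = -1279.0
ΔHrxn = (-2984.0) − (-1279.0) = -1705.0 kJ/mol

ΔHrxn = -1705.0 kJ/mol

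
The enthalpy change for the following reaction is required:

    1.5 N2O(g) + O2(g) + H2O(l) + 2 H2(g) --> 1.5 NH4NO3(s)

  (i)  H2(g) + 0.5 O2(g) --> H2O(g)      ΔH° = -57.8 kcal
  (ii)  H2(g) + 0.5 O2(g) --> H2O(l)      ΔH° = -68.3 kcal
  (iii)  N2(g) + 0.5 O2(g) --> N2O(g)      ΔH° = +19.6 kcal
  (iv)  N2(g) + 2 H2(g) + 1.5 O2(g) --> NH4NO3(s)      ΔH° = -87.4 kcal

ΔH° = -92.2 kcal

(i): not needed.
(ii) reversed: +68.3 kcal
(iii) reversed and × 3/2: (-3/2)·(+19.6) = -29.4 kcal
(iv) × 3/2: (3/2)·(-87.4) = -131.1 kcal
ΔH° = (+68.3) + (-29.4) + (-131.1) = -92.2 kcal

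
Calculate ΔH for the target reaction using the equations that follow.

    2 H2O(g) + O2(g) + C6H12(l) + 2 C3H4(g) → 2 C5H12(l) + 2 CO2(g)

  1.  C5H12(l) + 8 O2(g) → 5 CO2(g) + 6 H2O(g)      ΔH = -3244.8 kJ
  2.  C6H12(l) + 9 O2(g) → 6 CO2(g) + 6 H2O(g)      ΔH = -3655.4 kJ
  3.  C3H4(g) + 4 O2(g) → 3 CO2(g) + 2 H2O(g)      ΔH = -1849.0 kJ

ΔH = -863.8 kJ

eq. 1 reversed and × 2: (-2)·(-3244.8) = +6489.6 kJ
eq. 2 as written: -3655.4 kJ
eq. 3 × 2: (2)·(-1849.0) = -3698.0 kJ
ΔH = (+6489.6) + (-3655.4) + (-3698.0) = -863.8 kJ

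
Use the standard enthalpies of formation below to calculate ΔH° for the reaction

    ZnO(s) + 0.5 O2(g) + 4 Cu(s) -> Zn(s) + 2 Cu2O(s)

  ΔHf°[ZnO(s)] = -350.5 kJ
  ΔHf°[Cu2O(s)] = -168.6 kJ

Products: 1·(+0.0) + 2·(-168.6) = -337.2
Reactants: 1·(-350.5) + 1/2·(+0.0) + 4·(+0.0) = -350.5
ΔH° = (-337.2) − (-350.5) = 13.3 kJ

ΔH° = 13.3 kJ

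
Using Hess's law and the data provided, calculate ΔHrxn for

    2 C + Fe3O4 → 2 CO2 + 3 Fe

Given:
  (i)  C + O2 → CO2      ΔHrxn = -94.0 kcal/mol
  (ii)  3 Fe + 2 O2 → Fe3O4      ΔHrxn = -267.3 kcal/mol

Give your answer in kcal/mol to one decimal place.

(i) × 2 (×2 to match 2 CO2 in the target): (2)·(-94.0) = -188.0 kcal/mol
(ii) reversed (Fe3O4 must end up as a reactant): +267.3 kcal/mol
ΔHrxn = (-188.0) + (+267.3) = 79.3 kcal/mol

ΔHrxn = 79.3 kcal/mol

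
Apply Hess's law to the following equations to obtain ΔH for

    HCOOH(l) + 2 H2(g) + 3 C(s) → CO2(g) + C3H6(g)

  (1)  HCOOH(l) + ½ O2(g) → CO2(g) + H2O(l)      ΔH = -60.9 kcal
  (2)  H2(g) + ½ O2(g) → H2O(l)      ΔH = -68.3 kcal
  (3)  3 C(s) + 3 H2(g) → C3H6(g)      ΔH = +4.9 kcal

(1) as written: -60.9 kcal
(2) reversed: +68.3 kcal
(3) as written: +4.9 kcal
Combining the equations, ΔH = (1)·(-60.9) + (-1)·(-68.3) + (1)·(+4.9) = 12.3 kcal

ΔH = 12.3 kcal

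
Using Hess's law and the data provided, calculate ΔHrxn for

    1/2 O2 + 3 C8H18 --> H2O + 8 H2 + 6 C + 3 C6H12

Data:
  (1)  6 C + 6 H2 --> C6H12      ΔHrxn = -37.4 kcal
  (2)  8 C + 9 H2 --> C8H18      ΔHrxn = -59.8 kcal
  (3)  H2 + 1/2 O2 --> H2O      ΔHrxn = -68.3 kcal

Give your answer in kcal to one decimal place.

(1) × 3 (scale by 3 for the 3 C6H12): (3)·(-37.4) = -112.2 kcal
(2) reversed and × 3 (C8H18 must end up as a reactant; ×3 to match 3 C8H18 in the target): (-3)·(-59.8) = +179.4 kcal
(3) as written (H2O already on the product side): -68.3 kcal
Summing the manipulated equations, ΔHrxn = (3)·(-37.4) + (-3)·(-59.8) + (1)·(-68.3) = -1.1 kcal

ΔHrxn = -1.1 kcal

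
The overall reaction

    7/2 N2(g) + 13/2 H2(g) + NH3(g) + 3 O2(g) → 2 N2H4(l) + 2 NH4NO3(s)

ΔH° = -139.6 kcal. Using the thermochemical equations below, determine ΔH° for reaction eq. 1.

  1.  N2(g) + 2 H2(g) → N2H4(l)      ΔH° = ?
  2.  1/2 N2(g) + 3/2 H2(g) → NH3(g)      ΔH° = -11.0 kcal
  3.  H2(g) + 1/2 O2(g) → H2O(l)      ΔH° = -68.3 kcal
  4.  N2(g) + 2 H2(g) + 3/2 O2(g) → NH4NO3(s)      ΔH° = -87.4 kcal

eq. 1 × 2 (×2 to match 2 N2H4(l) in the target): contributes 2·x
eq. 2 reversed (reverse to put NH3(g) on the reactant side): +11.0 kcal
eq. 3: not needed (H2O(l) appears nowhere else).
eq. 4 × 2 (×2 to match 2 NH4NO3(s) in the target): (2)·(-87.4) = -174.8 kcal
-139.6 = (+11.0) + (-174.8) + 2·x
x = (-139.6 − (-163.8)) / (2) = 12.1 kcal

ΔH° = 12.1 kcal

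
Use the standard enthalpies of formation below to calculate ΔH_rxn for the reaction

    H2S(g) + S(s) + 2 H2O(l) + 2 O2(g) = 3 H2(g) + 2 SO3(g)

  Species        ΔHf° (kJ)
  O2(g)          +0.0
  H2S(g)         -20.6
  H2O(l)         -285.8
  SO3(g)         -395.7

ΔH°rxn = Σ nΔHf°(products) − Σ nΔHf°(reactants).
Products: 3·(+0.0) + 2·(-395.7) = -791.4
Reactants: 1·(-20.6) + 1·(+0.0) + 2·(-285.8) + 2·(+0.0) = -592.2
ΔH_rxn = (-791.4) − (-592.2) = -199.2 kJ

ΔH_rxn = -199.2 kJ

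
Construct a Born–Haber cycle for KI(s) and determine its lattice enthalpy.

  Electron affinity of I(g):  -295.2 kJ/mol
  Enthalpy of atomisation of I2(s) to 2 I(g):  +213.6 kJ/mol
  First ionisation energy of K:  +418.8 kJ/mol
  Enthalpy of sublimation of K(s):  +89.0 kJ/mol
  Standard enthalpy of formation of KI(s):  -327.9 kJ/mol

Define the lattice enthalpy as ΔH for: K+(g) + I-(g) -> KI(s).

U = -647.3 kJ/mol

ΔHf° = 1·ΔHsub + 1·(ΣIE) + 1/2·D(I2) + 1·EA + U
-327.9 = 1·(+89.0) + 1·(+418.8) + 1/2·(+213.6) + 1·(-295.2) + U
U = -327.9 − (+319.4) = -647.3 kJ/mol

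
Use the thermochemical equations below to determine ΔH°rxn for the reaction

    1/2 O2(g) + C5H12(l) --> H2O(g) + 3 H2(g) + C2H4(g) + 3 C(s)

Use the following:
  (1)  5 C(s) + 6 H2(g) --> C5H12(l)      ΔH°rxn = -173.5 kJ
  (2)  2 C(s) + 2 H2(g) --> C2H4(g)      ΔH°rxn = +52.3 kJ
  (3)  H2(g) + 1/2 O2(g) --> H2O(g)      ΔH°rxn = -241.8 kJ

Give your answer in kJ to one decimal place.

(1) reversed (reverse to put C5H12(l) on the reactant side): +173.5 kJ
(2) as written (C2H4(g) already on the product side): +52.3 kJ
(3) as written (H2O(g) already on the product side): -241.8 kJ
Combining the equations, ΔH°rxn = (+173.5) + (+52.3) + (-241.8) = -16.0 kJ

ΔH°rxn = -16.0 kJ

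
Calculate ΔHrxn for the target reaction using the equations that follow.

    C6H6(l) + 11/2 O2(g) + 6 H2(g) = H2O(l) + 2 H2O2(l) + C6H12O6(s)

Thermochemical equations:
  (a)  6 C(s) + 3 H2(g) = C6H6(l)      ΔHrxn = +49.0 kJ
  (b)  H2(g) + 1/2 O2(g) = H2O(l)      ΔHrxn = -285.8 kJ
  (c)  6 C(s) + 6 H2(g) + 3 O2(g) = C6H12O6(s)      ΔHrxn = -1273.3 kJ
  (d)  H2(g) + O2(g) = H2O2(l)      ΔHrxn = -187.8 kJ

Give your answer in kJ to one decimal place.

ΔHrxn = -1983.7 kJ

(a) reversed (reverse to put C6H6(l) on the reactant side): -49.0 kJ
(b) as written (H2O(l) already on the product side): -285.8 kJ
(c) as written (C6H12O6(s) already on the product side): -1273.3 kJ
(d) × 2 (scale by 2 for the 2 H2O2(l)): (2)·(-187.8) = -375.6 kJ
Combining the equations, ΔHrxn = (-49.0) + (-285.8) + (-1273.3) + (-375.6) = -1983.7 kJ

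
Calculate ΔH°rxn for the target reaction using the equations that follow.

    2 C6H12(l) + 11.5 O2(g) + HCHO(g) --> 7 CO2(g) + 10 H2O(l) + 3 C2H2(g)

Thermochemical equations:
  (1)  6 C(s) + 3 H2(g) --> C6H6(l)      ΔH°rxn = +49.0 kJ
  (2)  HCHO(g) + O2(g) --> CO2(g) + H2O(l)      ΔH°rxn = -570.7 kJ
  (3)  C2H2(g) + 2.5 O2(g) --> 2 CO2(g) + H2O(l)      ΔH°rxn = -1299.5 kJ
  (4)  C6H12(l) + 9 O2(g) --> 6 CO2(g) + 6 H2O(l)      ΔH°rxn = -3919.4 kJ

(1): not needed.
(2) as written: -570.7 kJ
(3) reversed and × 3: (-3)·(-1299.5) = +3898.5 kJ
(4) × 2: (2)·(-3919.4) = -7838.8 kJ
Summing the manipulated equations, ΔH°rxn = (-570.7) + (+3898.5) + (-7838.8) = -4511.0 kJ

ΔH°rxn = -4511.0 kJ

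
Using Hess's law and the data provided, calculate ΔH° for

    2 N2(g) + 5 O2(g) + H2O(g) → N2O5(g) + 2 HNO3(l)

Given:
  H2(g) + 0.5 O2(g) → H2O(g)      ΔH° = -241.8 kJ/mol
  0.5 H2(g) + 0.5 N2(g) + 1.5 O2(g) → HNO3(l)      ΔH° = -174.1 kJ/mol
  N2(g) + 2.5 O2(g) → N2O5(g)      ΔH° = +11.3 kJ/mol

equation 1 reversed (H2O(g) must end up as a reactant): +241.8 kJ/mol
equation 2 × 2 (scale by 2 for the 2 HNO3(l)): (2)·(-174.1) = -348.2 kJ/mol
equation 3 as written (N2O5(g) already on the product side): +11.3 kJ/mol
By Hess's law, ΔH° = (-1)·(-241.8) + (2)·(-174.1) + (1)·(+11.3) = -95.1 kJ/mol

ΔH° = -95.1 kJ/mol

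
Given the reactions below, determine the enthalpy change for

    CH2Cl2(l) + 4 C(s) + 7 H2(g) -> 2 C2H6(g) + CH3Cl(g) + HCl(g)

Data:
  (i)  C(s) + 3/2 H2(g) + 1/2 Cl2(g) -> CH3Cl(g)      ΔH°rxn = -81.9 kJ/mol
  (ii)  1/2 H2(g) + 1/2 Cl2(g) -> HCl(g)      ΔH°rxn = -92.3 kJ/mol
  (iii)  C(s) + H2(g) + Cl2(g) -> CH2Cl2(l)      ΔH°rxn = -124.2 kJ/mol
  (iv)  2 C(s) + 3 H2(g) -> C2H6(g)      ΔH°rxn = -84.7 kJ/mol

(i) as written (CH3Cl(g) already on the product side): -81.9 kJ/mol
(ii) as written (HCl(g) already on the product side): -92.3 kJ/mol
(iii) reversed (reverse to put CH2Cl2(l) on the reactant side): +124.2 kJ/mol
(iv) × 2 (×2 to match 2 C2H6(g) in the target): (2)·(-84.7) = -169.4 kJ/mol
ΔH°rxn = (1)·(-81.9) + (1)·(-92.3) + (-1)·(-124.2) + (2)·(-84.7) = -219.4 kJ/mol

ΔH°rxn = -219.4 kJ/mol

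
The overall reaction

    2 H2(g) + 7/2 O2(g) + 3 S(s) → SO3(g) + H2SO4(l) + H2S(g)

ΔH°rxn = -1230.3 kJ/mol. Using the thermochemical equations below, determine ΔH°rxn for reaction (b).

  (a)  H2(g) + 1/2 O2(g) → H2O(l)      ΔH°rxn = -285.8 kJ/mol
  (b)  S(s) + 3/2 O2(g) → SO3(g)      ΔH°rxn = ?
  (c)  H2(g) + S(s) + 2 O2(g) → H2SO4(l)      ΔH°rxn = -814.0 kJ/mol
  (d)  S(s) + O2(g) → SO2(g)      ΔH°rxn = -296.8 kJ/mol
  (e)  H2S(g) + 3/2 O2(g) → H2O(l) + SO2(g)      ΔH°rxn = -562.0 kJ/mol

(a) as written: -285.8 kJ/mol
(b) as written: contributes x
(c) as written: -814.0 kJ/mol
(d) as written: -296.8 kJ/mol
(e) reversed: +562.0 kJ/mol
-1230.3 = (-285.8) + (-814.0) + (-296.8) + (+562.0) + x
x = (-1230.3 − (-834.6)) / (1) = -395.7 kJ/mol

ΔH°rxn = -395.7 kJ/mol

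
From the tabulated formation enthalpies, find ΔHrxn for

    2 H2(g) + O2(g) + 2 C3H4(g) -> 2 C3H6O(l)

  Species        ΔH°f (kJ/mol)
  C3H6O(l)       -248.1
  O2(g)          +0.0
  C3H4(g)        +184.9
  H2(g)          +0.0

ΔHrxn = -866.0 kJ/mol

Products: 2·(-248.1) = -496.2
Reactants: 2·(+0.0) + 1·(+0.0) + 2·(+184.9) = +369.8
ΔHrxn = (-496.2) − (+369.8) = -866.0 kJ/mol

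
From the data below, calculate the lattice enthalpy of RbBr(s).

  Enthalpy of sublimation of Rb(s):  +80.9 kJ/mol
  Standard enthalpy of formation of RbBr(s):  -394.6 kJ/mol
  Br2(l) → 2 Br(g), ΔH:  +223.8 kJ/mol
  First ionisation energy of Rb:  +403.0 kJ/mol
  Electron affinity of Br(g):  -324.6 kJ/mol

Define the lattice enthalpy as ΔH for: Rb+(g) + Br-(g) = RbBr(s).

U = -665.8 kJ/mol

ΔHf° = 1·ΔHsub + 1·(ΣIE) + 1/2·D(Br2) + 1·EA + U
-394.6 = 1·(+80.9) + 1·(+403.0) + 1/2·(+223.8) + 1·(-324.6) + U
U = -394.6 − (+271.2) = -665.8 kJ/mol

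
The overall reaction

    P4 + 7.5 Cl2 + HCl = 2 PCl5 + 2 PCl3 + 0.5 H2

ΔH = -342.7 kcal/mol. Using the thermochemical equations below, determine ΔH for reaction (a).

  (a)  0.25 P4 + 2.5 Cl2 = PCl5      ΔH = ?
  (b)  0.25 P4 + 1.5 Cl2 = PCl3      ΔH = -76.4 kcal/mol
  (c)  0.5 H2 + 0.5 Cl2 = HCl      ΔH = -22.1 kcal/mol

(a) × 2 (scale by 2 for the 2 PCl5): contributes 2·x
(b) × 2 (×2 to match 2 PCl3 in the target): (2)·(-76.4) = -152.8 kcal/mol
(c) reversed (reverse to put HCl on the reactant side): +22.1 kcal/mol
-342.7 = (-152.8) + (+22.1) + 2·x
x = (-342.7 − (-130.7)) / (2) = -106.0 kcal/mol

ΔH = -106.0 kcal/mol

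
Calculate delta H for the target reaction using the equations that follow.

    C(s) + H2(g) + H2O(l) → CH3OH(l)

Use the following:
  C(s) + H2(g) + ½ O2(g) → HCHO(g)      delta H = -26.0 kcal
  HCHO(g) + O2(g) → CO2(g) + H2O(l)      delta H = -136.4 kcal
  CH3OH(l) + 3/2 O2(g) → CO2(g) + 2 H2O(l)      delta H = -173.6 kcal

equation 1 as written: -26.0 kcal
equation 2 as written: -136.4 kcal
equation 3 reversed: +173.6 kcal
delta H = (1)·(-26.0) + (1)·(-136.4) + (-1)·(-173.6) = 11.2 kcal

delta H = 11.2 kcal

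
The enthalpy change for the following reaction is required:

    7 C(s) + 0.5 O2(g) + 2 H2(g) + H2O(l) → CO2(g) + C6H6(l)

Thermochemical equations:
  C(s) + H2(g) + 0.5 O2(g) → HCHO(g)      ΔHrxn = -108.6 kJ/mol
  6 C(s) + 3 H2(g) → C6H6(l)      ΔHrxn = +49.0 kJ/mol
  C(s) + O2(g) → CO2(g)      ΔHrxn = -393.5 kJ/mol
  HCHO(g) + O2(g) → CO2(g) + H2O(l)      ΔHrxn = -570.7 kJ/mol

ΔHrxn = -58.7 kJ/mol

equation 1 reversed: +108.6 kJ/mol
equation 2 as written (C6H6(l) already on the product side): +49.0 kJ/mol
equation 3 × 2: (2)·(-393.5) = -787.0 kJ/mol
equation 4 reversed (reverse to put H2O(l) on the reactant side): +570.7 kJ/mol
ΔHrxn = (+108.6) + (+49.0) + (-787.0) + (+570.7) = -58.7 kJ/mol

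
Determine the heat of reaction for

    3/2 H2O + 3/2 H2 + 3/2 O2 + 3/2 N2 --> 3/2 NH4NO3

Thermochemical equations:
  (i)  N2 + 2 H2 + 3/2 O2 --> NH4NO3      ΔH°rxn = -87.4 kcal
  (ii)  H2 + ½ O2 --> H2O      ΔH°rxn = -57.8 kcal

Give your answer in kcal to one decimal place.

ΔH°rxn = -44.4 kcal

(i) × 3/2 (×3/2 to match 3/2 NH4NO3 in the target): (3/2)·(-87.4) = -131.1 kcal
(ii) reversed and × 3/2 (reverse to put H2O on the reactant side; ×3/2 to match 3/2 H2O in the target): (-3/2)·(-57.8) = +86.7 kcal
Combining the equations, ΔH°rxn = (-131.1) + (+86.7) = -44.4 kcal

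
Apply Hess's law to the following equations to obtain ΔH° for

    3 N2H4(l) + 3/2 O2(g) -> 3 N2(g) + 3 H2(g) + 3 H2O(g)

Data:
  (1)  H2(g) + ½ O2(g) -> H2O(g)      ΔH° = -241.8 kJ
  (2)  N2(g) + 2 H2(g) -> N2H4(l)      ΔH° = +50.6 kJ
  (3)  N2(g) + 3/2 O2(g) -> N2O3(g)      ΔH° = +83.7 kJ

(1) × 3 (scale by 3 for the 3 H2O(g)): (3)·(-241.8) = -725.4 kJ
(2) reversed and × 3 (N2H4(l) must end up as a reactant; scale by 3 for the 3 N2H4(l)): (-3)·(+50.6) = -151.8 kJ
(3): not needed (N2O3(g) appears nowhere else).
ΔH° = (3)·(-241.8) + (-3)·(+50.6) = -877.2 kJ

ΔH° = -877.2 kJ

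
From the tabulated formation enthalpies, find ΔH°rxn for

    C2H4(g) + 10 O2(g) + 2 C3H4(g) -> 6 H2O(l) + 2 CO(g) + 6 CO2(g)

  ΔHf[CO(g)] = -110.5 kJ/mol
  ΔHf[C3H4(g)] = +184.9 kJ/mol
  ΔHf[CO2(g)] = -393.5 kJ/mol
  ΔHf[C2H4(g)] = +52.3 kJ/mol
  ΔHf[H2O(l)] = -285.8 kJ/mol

Products: 6·(-285.8) + 2·(-110.5) + 6·(-393.5) = -4296.8
Reactants: 1·(+52.3) + 10·(+0.0) + 2·(+184.9) = +422.1
ΔH°rxn = (-4296.8) − (+422.1) = -4718.9 kJ/mol

ΔH°rxn = -4718.9 kJ/mol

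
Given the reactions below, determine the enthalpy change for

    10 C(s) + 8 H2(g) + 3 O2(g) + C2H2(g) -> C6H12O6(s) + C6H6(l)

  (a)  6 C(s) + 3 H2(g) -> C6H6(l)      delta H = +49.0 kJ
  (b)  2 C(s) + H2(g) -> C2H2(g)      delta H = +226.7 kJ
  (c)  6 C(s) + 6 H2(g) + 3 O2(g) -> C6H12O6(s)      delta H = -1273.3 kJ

(a) as written (C6H6(l) already on the product side): +49.0 kJ
(b) reversed (C2H2(g) must end up as a reactant): -226.7 kJ
(c) as written (C6H12O6(s) already on the product side): -1273.3 kJ
delta H = (+49.0) + (-226.7) + (-1273.3) = -1451.0 kJ

delta H = -1451.0 kJ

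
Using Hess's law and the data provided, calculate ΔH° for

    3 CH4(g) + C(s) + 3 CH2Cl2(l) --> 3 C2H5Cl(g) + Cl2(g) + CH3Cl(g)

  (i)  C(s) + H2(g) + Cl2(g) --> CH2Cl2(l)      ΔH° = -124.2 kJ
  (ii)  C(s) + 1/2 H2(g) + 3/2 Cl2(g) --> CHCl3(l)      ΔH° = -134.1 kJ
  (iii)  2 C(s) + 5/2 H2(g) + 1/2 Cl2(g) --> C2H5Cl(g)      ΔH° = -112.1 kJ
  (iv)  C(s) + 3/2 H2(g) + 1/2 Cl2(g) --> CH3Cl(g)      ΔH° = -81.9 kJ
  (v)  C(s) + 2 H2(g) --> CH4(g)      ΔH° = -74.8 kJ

(i) reversed and × 3: (-3)·(-124.2) = +372.6 kJ
(ii): not needed.
(iii) × 3: (3)·(-112.1) = -336.3 kJ
(iv) as written: -81.9 kJ
(v) reversed and × 3: (-3)·(-74.8) = +224.4 kJ
Combining the equations, ΔH° = (-3)·(-124.2) + (3)·(-112.1) + (1)·(-81.9) + (-3)·(-74.8) = 178.8 kJ

ΔH° = 178.8 kJ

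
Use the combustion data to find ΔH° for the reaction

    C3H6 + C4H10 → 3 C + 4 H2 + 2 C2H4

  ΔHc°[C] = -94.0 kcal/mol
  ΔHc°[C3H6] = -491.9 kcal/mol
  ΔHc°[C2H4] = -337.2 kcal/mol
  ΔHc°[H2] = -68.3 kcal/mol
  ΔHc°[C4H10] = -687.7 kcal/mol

Using ΔH = Σ nΔHc°(reactants) − Σ nΔHc°(products):
= [1·(-491.9) + 1·(-687.7)] − [3·(-94.0) + 4·(-68.3) + 2·(-337.2)]
= 50.0 kcal/mol

ΔH° = 50.0 kcal/mol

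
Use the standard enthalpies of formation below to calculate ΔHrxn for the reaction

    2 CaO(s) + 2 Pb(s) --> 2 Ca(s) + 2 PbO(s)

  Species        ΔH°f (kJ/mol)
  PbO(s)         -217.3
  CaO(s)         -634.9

ΔHrxn = 835.2 kJ/mol

ΔH°rxn = Σ nΔHf°(products) − Σ nΔHf°(reactants).
Products: 2·(+0.0) + 2·(-217.3) = -434.6
Reactants: 2·(-634.9) + 2·(+0.0) = -1269.8
ΔHrxn = (-434.6) − (-1269.8) = 835.2 kJ/mol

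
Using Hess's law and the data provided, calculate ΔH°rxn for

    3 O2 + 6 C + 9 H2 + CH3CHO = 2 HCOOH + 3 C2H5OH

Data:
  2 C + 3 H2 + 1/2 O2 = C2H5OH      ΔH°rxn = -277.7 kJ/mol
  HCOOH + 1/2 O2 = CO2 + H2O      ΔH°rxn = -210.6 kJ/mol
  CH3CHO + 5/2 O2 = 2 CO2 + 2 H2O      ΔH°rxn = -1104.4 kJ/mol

equation 1 × 3: (3)·(-277.7) = -833.1 kJ/mol
equation 2 reversed and × 2: (-2)·(-210.6) = +421.2 kJ/mol
equation 3 as written: -1104.4 kJ/mol
ΔH°rxn = (-833.1) + (+421.2) + (-1104.4) = -1516.3 kJ/mol

ΔH°rxn = -1516.3 kJ/mol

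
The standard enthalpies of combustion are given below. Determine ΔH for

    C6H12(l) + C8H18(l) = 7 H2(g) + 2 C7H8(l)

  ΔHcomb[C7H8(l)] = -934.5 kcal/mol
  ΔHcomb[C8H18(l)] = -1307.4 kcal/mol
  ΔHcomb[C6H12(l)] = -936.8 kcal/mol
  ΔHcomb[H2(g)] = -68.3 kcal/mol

ΔH = 102.9 kcal/mol

Using ΔH = Σ nΔHc°(reactants) − Σ nΔHc°(products):
= [1·(-936.8) + 1·(-1307.4)] − [7·(-68.3) + 2·(-934.5)]
= 102.9 kcal/mol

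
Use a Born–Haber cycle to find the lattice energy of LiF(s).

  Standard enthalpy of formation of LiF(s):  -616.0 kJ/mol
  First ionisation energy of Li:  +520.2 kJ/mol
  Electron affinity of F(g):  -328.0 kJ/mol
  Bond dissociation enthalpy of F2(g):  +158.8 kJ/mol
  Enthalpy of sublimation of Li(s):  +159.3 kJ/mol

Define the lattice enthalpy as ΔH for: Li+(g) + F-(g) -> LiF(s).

ΔHf° = 1·ΔHsub + 1·(ΣIE) + 1/2·D(F2) + 1·EA + U
-616.0 = 1·(+159.3) + 1·(+520.2) + 1/2·(+158.8) + 1·(-328.0) + U
U = -616.0 − (+430.9) = -1046.9 kJ/mol

U = -1046.9 kJ/mol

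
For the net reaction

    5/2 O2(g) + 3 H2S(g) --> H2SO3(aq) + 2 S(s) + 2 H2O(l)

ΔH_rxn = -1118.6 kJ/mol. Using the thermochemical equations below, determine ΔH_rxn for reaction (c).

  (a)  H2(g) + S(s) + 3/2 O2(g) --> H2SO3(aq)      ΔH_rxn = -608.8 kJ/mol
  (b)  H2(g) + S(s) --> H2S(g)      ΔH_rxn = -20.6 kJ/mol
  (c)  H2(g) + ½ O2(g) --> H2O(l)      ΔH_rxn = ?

ΔH_rxn = -285.8 kJ/mol

(a) as written (H2SO3(aq) already on the product side): -608.8 kJ/mol
(b) reversed and × 3 (H2S(g) must end up as a reactant; scale by 3 for the 3 H2S(g)): (-3)·(-20.6) = +61.8 kJ/mol
(c) × 2 (×2 to match 2 H2O(l) in the target): contributes 2·x
-1118.6 = (-608.8) + (+61.8) + 2·x
x = (-1118.6 − (-547.0)) / (2) = -285.8 kJ/mol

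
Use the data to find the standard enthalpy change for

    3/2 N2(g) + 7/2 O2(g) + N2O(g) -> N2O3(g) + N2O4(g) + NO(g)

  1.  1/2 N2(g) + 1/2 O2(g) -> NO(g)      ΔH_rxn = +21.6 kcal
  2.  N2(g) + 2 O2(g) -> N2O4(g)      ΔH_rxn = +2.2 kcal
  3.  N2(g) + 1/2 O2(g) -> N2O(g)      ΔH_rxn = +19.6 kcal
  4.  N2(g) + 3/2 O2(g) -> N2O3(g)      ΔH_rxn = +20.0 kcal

ΔH_rxn = 24.2 kcal

eq. 1 as written (NO(g) already on the product side): +21.6 kcal
eq. 2 as written (N2O4(g) already on the product side): +2.2 kcal
eq. 3 reversed (N2O(g) must end up as a reactant): -19.6 kcal
eq. 4 as written (N2O3(g) already on the product side): +20.0 kcal
ΔH_rxn = (1)·(+21.6) + (1)·(+2.2) + (-1)·(+19.6) + (1)·(+20.0) = 24.2 kcal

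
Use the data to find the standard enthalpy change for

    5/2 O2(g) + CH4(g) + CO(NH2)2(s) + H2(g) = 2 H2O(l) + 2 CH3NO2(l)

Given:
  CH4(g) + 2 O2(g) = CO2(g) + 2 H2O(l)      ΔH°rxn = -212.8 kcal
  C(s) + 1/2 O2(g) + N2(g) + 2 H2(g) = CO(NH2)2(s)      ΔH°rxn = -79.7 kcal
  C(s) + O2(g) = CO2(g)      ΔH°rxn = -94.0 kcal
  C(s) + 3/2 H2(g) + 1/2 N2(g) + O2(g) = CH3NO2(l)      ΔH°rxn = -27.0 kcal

equation 1 as written (CH4(g) already on the reactant side): -212.8 kcal
equation 2 reversed (CO(NH2)2(s) must end up as a reactant): +79.7 kcal
equation 3 reversed: +94.0 kcal
equation 4 × 2 (scale by 2 for the 2 CH3NO2(l)): (2)·(-27.0) = -54.0 kcal
ΔH°rxn = (1)·(-212.8) + (-1)·(-79.7) + (-1)·(-94.0) + (2)·(-27.0) = -93.1 kcal

ΔH°rxn = -93.1 kcal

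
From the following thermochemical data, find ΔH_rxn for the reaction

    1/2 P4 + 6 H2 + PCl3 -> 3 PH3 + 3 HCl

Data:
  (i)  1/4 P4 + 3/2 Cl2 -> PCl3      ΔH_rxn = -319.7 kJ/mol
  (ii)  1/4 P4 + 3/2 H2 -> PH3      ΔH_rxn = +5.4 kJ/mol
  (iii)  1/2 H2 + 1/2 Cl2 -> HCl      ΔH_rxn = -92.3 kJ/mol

ΔH_rxn = 59.0 kJ/mol

(i) reversed: +319.7 kJ/mol
(ii) × 3: (3)·(+5.4) = +16.2 kJ/mol
(iii) × 3: (3)·(-92.3) = -276.9 kJ/mol
Combining the equations, ΔH_rxn = (+319.7) + (+16.2) + (-276.9) = 59.0 kJ/mol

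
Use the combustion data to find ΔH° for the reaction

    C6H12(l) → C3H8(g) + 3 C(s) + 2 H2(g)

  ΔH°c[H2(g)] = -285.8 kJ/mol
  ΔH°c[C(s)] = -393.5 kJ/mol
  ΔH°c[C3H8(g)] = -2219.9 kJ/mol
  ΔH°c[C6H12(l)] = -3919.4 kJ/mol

ΔH° = 52.6 kJ/mol

With combustion enthalpies, reactants minus products:
= [1·(-3919.4)] − [1·(-2219.9) + 3·(-393.5) + 2·(-285.8)]
= 52.6 kJ/mol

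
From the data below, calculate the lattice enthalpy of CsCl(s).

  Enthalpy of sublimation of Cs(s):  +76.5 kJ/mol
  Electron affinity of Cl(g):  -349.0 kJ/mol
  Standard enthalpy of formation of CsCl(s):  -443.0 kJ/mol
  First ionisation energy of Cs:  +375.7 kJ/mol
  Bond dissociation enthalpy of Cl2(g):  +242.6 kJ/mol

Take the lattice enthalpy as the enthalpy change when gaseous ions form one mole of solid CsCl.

ΔHf° = 1·ΔHsub + 1·(ΣIE) + 1/2·D(Cl2) + 1·EA + U
-443.0 = 1·(+76.5) + 1·(+375.7) + 1/2·(+242.6) + 1·(-349.0) + U
U = -443.0 − (+224.5) = -667.5 kJ/mol

U = -667.5 kJ/mol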